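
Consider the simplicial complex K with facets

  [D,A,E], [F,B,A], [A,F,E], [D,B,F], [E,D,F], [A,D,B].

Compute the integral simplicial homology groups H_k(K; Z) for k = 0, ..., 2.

H_0 ≅ Z,  H_1 = 0,  H_2 ≅ Z.

Order the vertices as A < B < D < E < F. Listing each simplex with vertices in this order, K has dimension 2 with simplices:

  0-simplices (5): A, B, D, E, F
  1-simplices (9): AB, AD, AE, AF, BD, BF, DE, DF, EF
  2-simplices (6): ABD, ABF, ADE, AEF, BDF, DEF

giving chain groups C_0 ≅ Z^5, C_1 ≅ Z^9, C_2 ≅ Z^6.

Boundary ∂_1: C_1 → C_0 sends each edge [p,q] (with p < q) to q − p. For instance
  ∂DE = E − D.
This gives a 5×9 integer matrix of rank 4; reducing to Smith normal form yields diagonal entries (1,1,1,1).

∂_2: C_2 → C_1 sends each 2-simplex [p,q,r] to [q,r] − [p,r] + [p,q]. For instance
  ∂ABF = BF − AF + AB,
  ∂BDF = DF − BF + BD.
This gives a 9×6 integer matrix of rank 5; reducing to Smith normal form yields diagonal entries (1,1,1,1,1).

Computing H_k = (kernel of ∂_k) / (image of ∂_{k+1}):

  H_0: rank C_0 − rank ∂_1 = 5 − 4 = 1, and the invariant factors of ∂_1 are all 1, so H_0 = Z.
  H_1: rank ker ∂_1 − rank ∂_2 = (9 − 4) − 5 = 0, and the invariant factors of ∂_2 are all 1, so H_1 = 0.
  H_2: rank ker ∂_2 − rank ∂_3 = (6 − 5) − 0 = 1, and there is no ∂_3, so H_2 = Z.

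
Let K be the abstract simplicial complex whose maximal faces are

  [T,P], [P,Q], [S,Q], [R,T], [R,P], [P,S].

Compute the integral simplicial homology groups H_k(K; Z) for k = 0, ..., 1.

Order the vertices as P < Q < R < S < T. Listing each simplex with vertices in this order, K has dimension 1 with simplices:

  0-simplices (5): P, Q, R, S, T
  1-simplices (6): PQ, PR, PS, PT, QS, RT

giving chain groups C_0 ≅ Z^5, C_1 ≅ Z^6.

The boundary map ∂_1: C_1 → C_0 sends each edge [p,q] (with p < q) to q − p. For instance
  ∂RT = T − R.
The 5×6 boundary matrix has rank 4 and Smith normal form diag(1,1,1,1).

Now H_k = ker ∂_k / im ∂_{k+1}, so:

  H_0: rank C_0 − rank ∂_1 = 5 − 4 = 1, and the invariant factors of ∂_1 are all 1, so H_0 = Z.
  H_1: rank ker ∂_1 − rank ∂_2 = (6 − 4) − 0 = 2, and there is no ∂_2, so H_1 = Z^2.

As a check, the Euler characteristic is 5 − 6 = -1, which agrees with 1 − 2 = -1.

H_0 ≅ Z,  H_1 ≅ Z^2.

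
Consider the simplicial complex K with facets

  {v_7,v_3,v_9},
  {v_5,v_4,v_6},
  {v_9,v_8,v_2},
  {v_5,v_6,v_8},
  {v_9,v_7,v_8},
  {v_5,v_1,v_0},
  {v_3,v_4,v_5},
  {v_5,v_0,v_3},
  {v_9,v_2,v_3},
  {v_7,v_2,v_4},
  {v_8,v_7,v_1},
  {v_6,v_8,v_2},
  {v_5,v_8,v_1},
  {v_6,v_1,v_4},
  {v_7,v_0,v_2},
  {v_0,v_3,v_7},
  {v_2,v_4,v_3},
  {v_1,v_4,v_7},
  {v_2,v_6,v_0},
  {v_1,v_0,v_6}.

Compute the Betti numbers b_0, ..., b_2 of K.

b_0 = 1, b_1 = 1, b_2 = 0.

We work with the vertex ordering v_0 < v_1 < v_2 < v_3 < v_4 < v_5 < v_6 < v_7 < v_8 < v_9. The simplices of K, each written with vertices in increasing order, are:

  0-simplices (10): [v_0], [v_1], [v_2], [v_3], [v_4], [v_5], [v_6], [v_7], [v_8], [v_9]
  1-simplices (30): (30 of them)
  2-simplices (20): (20 of them)

so the chain groups are C_0 ≅ Z^10, C_1 ≅ Z^30, C_2 ≅ Z^20.

∂_1: C_1 → C_0 is given by ∂[p,q] = [q] − [p]. For instance
  ∂[v_1,v_8] = [v_8] − [v_1].
This gives a 10×30 integer matrix of rank 9; reducing to Smith normal form yields diagonal entries (1,1,1,1,1,1,1,1,1).

∂_2: C_2 → C_1 acts by ∂[p,q,r] = [q,r] − [p,r] + [p,q]. For instance
  ∂[v_1,v_7,v_8] = [v_7,v_8] − [v_1,v_8] + [v_1,v_7],
  ∂[v_0,v_2,v_6] = [v_2,v_6] − [v_0,v_6] + [v_0,v_2].
The resulting 30×20 matrix has rank 20, and its Smith normal form has invariant factors (1,1,1,1,1,1,1,1,1,1,1,1,1,1,1,1,1,1,1,2).

Now H_k = ker ∂_k / im ∂_{k+1}, so:

  H_0: rank C_0 − rank ∂_1 = 10 − 9 = 1, and the invariant factors of ∂_1 are all 1, so H_0 = Z.
  H_1: rank ker ∂_1 − rank ∂_2 = (30 − 9) − 20 = 1, and ∂_2 has invariant factor 2 > 1, so H_1 = Z × Z/2.
  H_2: rank ker ∂_2 − rank ∂_3 = (20 − 20) − 0 = 0, and there is no ∂_3, so H_2 = 0.

As a check, the Euler characteristic is 10 − 30 + 20 = 0, which agrees with 1 − 1 + 0 = 0.

Hence the Betti numbers are b_0 = 1, b_1 = 1, b_2 = 0.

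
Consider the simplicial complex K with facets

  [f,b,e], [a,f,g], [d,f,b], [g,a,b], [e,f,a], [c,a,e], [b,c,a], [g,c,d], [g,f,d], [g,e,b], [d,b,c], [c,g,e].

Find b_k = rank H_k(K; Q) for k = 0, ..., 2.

b_0 = 1, b_1 = 0, b_2 = 0.

We work with the vertex ordering a < b < c < d < e < f < g. The simplices of K, each written with vertices in increasing order, are:

  0-simplices (7): a, b, c, d, e, f, g
  1-simplices (18): ab, ac, ae, af, ag, bc, bd, be, bf, bg, cd, ce, cg, df, dg, ef, eg, fg
  2-simplices (12): abc, abg, ace, aef, afg, bcd, bdf, bef, beg, cdg, ceg, dfg

Hence C_0 ≅ Z^7, C_1 ≅ Z^18, C_2 ≅ Z^12.

∂_1: C_1 → C_0 is given by ∂[p,q] = [q] − [p].
As a 7×18 matrix over Z this has rank 6, with invariant factors (1,1,1,1,1,1).

∂_2: C_2 → C_1 maps a triangle to the signed sum of its edges. For instance
  ∂dfg = fg − dg + df,
  ∂bdf = df − bf + bd.
This gives a 18×12 integer matrix of rank 12; reducing to Smith normal form yields diagonal entries (1,1,1,1,1,1,1,1,1,1,1,2).

From H_k ≅ ker(∂_k) / im(∂_{k+1}) we obtain:

  H_0: rank C_0 − rank ∂_1 = 7 − 6 = 1, and the invariant factors of ∂_1 are all 1, so H_0 = Z.
  H_1: rank ker ∂_1 − rank ∂_2 = (18 − 6) − 12 = 0, and ∂_2 has invariant factor 2 > 1, so H_1 = Z/2.
  H_2: rank ker ∂_2 − rank ∂_3 = (12 − 12) − 0 = 0, and there is no ∂_3, so H_2 = 0.

As a check, the Euler characteristic is 7 − 18 + 12 = 1, which agrees with 1 − 0 + 0 = 1.

Hence the Betti numbers are b_0 = 1, b_1 = 0, b_2 = 0.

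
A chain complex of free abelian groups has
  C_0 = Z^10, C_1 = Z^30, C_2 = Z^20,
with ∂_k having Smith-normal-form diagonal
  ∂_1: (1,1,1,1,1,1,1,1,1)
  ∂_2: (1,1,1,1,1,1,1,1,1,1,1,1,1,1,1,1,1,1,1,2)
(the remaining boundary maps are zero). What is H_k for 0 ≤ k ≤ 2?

H_0: b_0 = 10 − 0 − 9 = 1; torsion from ∂_1 factors > 1: none. So H_0 = Z.
H_1: b_1 = 30 − 9 − 20 = 1; torsion from ∂_2 factors > 1: [2]. So H_1 = Z ⊕ Z/2Z.
H_2: b_2 = 20 − 20 − 0 = 0; torsion from ∂_3 factors > 1: none. So H_2 = 0.

H_0 = Z,  H_1 = Z ⊕ Z/2Z,  H_2 = 0.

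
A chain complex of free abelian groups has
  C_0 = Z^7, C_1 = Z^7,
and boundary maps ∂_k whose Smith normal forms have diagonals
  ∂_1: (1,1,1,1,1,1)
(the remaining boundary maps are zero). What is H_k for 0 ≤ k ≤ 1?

H_0: b_0 = 7 − 0 − 6 = 1; torsion from ∂_1 factors > 1: none. So H_0 ≅ Z.
H_1: b_1 = 7 − 6 − 0 = 1; torsion from ∂_2 factors > 1: none. So H_1 ≅ Z.

H_0 ≅ Z,  H_1 ≅ Z.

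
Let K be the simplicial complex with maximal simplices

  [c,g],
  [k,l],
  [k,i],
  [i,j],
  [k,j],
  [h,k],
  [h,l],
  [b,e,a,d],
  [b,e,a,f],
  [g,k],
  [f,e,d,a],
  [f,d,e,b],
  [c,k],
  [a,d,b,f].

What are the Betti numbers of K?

Take the total order a < b < c < d < e < f < g < h < i < j < k < l on the vertex set. Then K (dimension 3) consists of the simplices:

  0-simplices (12): a, b, c, d, e, f, g, h, i, j, k, l
  1-simplices (19): ab, ad, ae, af, bd, be, bf, cg, ck, de, df, ef, gk, hk, hl, ij, ik, jk, kl
  2-simplices (10): abd, abe, abf, ade, adf, aef, bde, bdf, bef, def
  3-simplices (5): abde, abdf, abef, adef, bdef

Hence C_0 ≅ Z^12, C_1 ≅ Z^19, C_2 ≅ Z^10, C_3 ≅ Z^5.

Boundary ∂_1: C_1 → C_0 sends each edge [p,q] (with p < q) to q − p. For instance
  ∂be = e − b.
As a 12×19 matrix over Z this has rank 10, with invariant factors (1,1,1,1,1,1,1,1,1,1).

Boundary ∂_2: C_2 → C_1 sends each 2-simplex [p,q,r] to [q,r] − [p,r] + [p,q]. For instance
  ∂adf = df − af + ad,
  ∂abd = bd − ad + ab.
The resulting 19×10 matrix has rank 6, and its Smith normal form has invariant factors (1,1,1,1,1,1).

∂_3: C_3 → C_2 sends each 3-simplex σ to the alternating sum Σ_i (−1)^i (σ with its i-th vertex removed). For instance
  ∂abdf = bdf − adf + abf − abd,
  ∂abde = bde − ade + abe − abd.
As a 10×5 matrix over Z this has rank 4, with invariant factors (1,1,1,1).

From H_k ≅ ker(∂_k) / im(∂_{k+1}) we obtain:

  H_0: rank C_0 − rank ∂_1 = 12 − 10 = 2, and the invariant factors of ∂_1 are all 1, so H_0 ≅ Z^2.
  H_1: rank ker ∂_1 − rank ∂_2 = (19 − 10) − 6 = 3, and the invariant factors of ∂_2 are all 1, so H_1 ≅ Z^3.
  H_2: rank ker ∂_2 − rank ∂_3 = (10 − 6) − 4 = 0, and the invariant factors of ∂_3 are all 1, so H_2 ≅ 0.
  H_3: rank ker ∂_3 − rank ∂_4 = (5 − 4) − 0 = 1, and there is no ∂_4, so H_3 ≅ Z.

Hence the Betti numbers are b_0 = 2, b_1 = 3, b_2 = 0, b_3 = 1.

b_0 = 2, b_1 = 3, b_2 = 0, b_3 = 1.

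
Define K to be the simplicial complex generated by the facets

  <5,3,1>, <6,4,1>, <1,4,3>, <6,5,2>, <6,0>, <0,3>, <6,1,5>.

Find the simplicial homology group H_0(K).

K has 7 vertices, 12 edges, 5 triangles.
rank ∂_0 = 0, rank ∂_1 = 6 ⇒ b_0 = 7 − 0 − 6 = 1; all invariant factors of ∂_1 are 1 so no torsion. So H_0 ≅ Z.

H_0 = Z.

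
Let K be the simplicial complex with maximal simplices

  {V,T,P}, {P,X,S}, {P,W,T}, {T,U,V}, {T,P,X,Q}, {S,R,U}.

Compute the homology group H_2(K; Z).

H_2 ≅ 0.

Order the vertices as P < Q < R < S < T < U < V < W < X. Listing each simplex with vertices in this order, K has dimension 3 with simplices:

  0-simplices (9): P, Q, R, S, T, U, V, W, X
  1-simplices (17): PQ, PS, PT, PV, PW, PX, QT, QX, RS, RU, SU, SX, TU, TV, TW, TX, UV
  2-simplices (9): PQT, PQX, PSX, PTV, PTW, PTX, QTX, RSU, TUV
  3-simplices (1): PQTX

so the chain groups are C_0 ≅ Z^9, C_1 ≅ Z^17, C_2 ≅ Z^9, C_3 ≅ Z^1.

The boundary map ∂_1: C_1 → C_0 is given by ∂[p,q] = [q] − [p].
The resulting 9×17 matrix has rank 8, and its Smith normal form has invariant factors (1,1,1,1,1,1,1,1).

∂_2: C_2 → C_1 acts by ∂[p,q,r] = [q,r] − [p,r] + [p,q]. For instance
  ∂PTX = TX − PX + PT,
  ∂PTW = TW − PW + PT.
The 17×9 boundary matrix has rank 8 and Smith normal form diag(1,1,1,1,1,1,1,1).

Boundary ∂_3: C_3 → C_2 sends each 3-simplex σ to the alternating sum Σ_i (−1)^i (σ with its i-th vertex removed). For instance
  ∂PQTX = QTX − PTX + PQX − PQT.
The resulting 9×1 matrix has rank 1, and its Smith normal form has invariant factors (1).

Now H_k = ker ∂_k / im ∂_{k+1}, so:

  H_2: rank ker ∂_2 − rank ∂_3 = (9 − 8) − 1 = 0, and the invariant factors of ∂_3 are all 1, so H_2 = 0.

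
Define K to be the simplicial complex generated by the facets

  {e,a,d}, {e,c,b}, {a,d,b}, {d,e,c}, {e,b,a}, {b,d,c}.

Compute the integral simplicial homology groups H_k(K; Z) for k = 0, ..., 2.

H_0 ≅ Z,  H_1 = 0,  H_2 ≅ Z.

We work with the vertex ordering a < b < c < d < e. The simplices of K, each written with vertices in increasing order, are:

  0-simplices (5): a, b, c, d, e
  1-simplices (9): ab, ad, ae, bc, bd, be, cd, ce, de
  2-simplices (6): abd, abe, ade, bcd, bce, cde

Hence C_0 ≅ Z^5, C_1 ≅ Z^9, C_2 ≅ Z^6.

∂_1: C_1 → C_0 maps an edge to its endpoints' difference, ∂[p,q] = q − p. For instance
  ∂cd = d − c.
This gives a 5×9 integer matrix of rank 4; reducing to Smith normal form yields diagonal entries (1,1,1,1).

The boundary map ∂_2: C_2 → C_1 maps a triangle to the signed sum of its edges. For instance
  ∂bcd = cd − bd + bc,
  ∂abd = bd − ad + ab.
The resulting 9×6 matrix has rank 5, and its Smith normal form has invariant factors (1,1,1,1,1).

Now H_k = ker ∂_k / im ∂_{k+1}, so:

  H_0: rank C_0 − rank ∂_1 = 5 − 4 = 1, and the invariant factors of ∂_1 are all 1, so H_0 = Z.
  H_1: rank ker ∂_1 − rank ∂_2 = (9 − 4) − 5 = 0, and the invariant factors of ∂_2 are all 1, so H_1 = 0.
  H_2: rank ker ∂_2 − rank ∂_3 = (6 − 5) − 0 = 1, and there is no ∂_3, so H_2 = Z.

(K is a triangulation of the 2-sphere S^2.)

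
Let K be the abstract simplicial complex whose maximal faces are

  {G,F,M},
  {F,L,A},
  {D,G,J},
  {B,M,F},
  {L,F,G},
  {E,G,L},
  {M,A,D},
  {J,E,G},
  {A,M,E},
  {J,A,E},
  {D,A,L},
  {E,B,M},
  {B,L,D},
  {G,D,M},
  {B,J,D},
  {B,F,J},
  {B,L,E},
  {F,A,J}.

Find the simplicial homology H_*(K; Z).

H_0 = Z,  H_1 = Z^2,  H_2 = Z.

Fix the vertex order A < B < D < E < F < G < J < L < M and write every simplex with vertices in increasing order. Then dim K = 2 and the simplices of K are:

  0-simplices (9): A, B, D, E, F, G, J, L, M
  1-simplices (27): AD, AE, AF, AJ, AL, AM, BD, BE, BF, BJ, BL, BM, DG, DJ, DL, DM, EG, EJ, EL, EM, FG, FJ, FL, FM, GJ, GL, GM
  2-simplices (18): ADL, ADM, AEJ, AEM, AFJ, AFL, BDJ, BDL, BEL, BEM, BFJ, BFM, DGJ, DGM, EGJ, EGL, FGL, FGM

giving chain groups C_0 ≅ Z^9, C_1 ≅ Z^27, C_2 ≅ Z^18.

The boundary map ∂_1: C_1 → C_0 maps an edge to its endpoints' difference, ∂[p,q] = q − p. For instance
  ∂BD = D − B.
As a 9×27 matrix over Z this has rank 8, with invariant factors (1,1,1,1,1,1,1,1).

Boundary ∂_2: C_2 → C_1 maps a triangle to the signed sum of its edges. For instance
  ∂BDL = DL − BL + BD,
  ∂AFJ = FJ − AJ + AF.
The resulting 27×18 matrix has rank 17, and its Smith normal form has invariant factors (1,1,1,1,1,1,1,1,1,1,1,1,1,1,1,1,1).

From H_k ≅ ker(∂_k) / im(∂_{k+1}) we obtain:

  H_0: rank C_0 − rank ∂_1 = 9 − 8 = 1, and the invariant factors of ∂_1 are all 1, so H_0 ≅ Z.
  H_1: rank ker ∂_1 − rank ∂_2 = (27 − 8) − 17 = 2, and the invariant factors of ∂_2 are all 1, so H_1 ≅ Z^2.
  H_2: rank ker ∂_2 − rank ∂_3 = (18 − 17) − 0 = 1, and there is no ∂_3, so H_2 ≅ Z.

As a check, the Euler characteristic is 9 − 27 + 18 = 0, which agrees with 1 − 2 + 1 = 0.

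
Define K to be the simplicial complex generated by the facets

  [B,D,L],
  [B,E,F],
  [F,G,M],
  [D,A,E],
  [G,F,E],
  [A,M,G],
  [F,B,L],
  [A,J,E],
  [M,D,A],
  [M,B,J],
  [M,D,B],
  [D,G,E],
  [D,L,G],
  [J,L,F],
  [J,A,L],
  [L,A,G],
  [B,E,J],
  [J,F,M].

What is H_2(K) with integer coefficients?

We work with the vertex ordering A < B < D < E < F < G < J < L < M. The simplices of K, each written with vertices in increasing order, are:

  0-simplices (9): A, B, D, E, F, G, J, L, M
  1-simplices (27): AD, AE, AG, AJ, AL, AM, BD, BE, BF, BJ, BL, BM, DE, DG, DL, DM, EF, EG, EJ, FG, FJ, FL, FM, GL, GM, JL, JM
  2-simplices (18): ADE, ADM, AEJ, AGL, AGM, AJL, BDL, BDM, BEF, BEJ, BFL, BJM, DEG, DGL, EFG, FGM, FJL, FJM

so the chain groups are C_0 ≅ Z^9, C_1 ≅ Z^27, C_2 ≅ Z^18.

The boundary map ∂_1: C_1 → C_0 is given by ∂[p,q] = [q] − [p]. For instance
  ∂EG = G − E.
The resulting 9×27 matrix has rank 8, and its Smith normal form has invariant factors (1,1,1,1,1,1,1,1).

Boundary ∂_2: C_2 → C_1 maps a triangle to the signed sum of its edges. For instance
  ∂BFL = FL − BL + BF,
  ∂BDL = DL − BL + BD.
This gives a 27×18 integer matrix of rank 18; reducing to Smith normal form yields diagonal entries (1,1,1,1,1,1,1,1,1,1,1,1,1,1,1,1,1,2).

Computing H_k = (kernel of ∂_k) / (image of ∂_{k+1}):

  H_2: rank ker ∂_2 − rank ∂_3 = (18 − 18) − 0 = 0, and there is no ∂_3, so H_2 ≅ 0.

(K is a triangulation of the Klein bottle.)

H_2 ≅ 0.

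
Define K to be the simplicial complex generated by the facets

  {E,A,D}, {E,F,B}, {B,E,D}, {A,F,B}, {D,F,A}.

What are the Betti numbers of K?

Order the vertices as A < B < D < E < F. Listing each simplex with vertices in this order, K has dimension 2 with simplices:

  0-simplices (5): A, B, D, E, F
  1-simplices (10): AB, AD, AE, AF, BD, BE, BF, DE, DF, EF
  2-simplices (5): ABF, ADE, ADF, BDE, BEF

Hence C_0 ≅ Z^5, C_1 ≅ Z^10, C_2 ≅ Z^5.

The boundary map ∂_1: C_1 → C_0 maps an edge to its endpoints' difference, ∂[p,q] = q − p.
The 5×10 boundary matrix has rank 4 and Smith normal form diag(1,1,1,1).

Boundary ∂_2: C_2 → C_1 sends each 2-simplex [p,q,r] to [q,r] − [p,r] + [p,q]. For instance
  ∂ADF = DF − AF + AD,
  ∂BDE = DE − BE + BD.
As a 10×5 matrix over Z this has rank 5, with invariant factors (1,1,1,1,1).

Now H_k = ker ∂_k / im ∂_{k+1}, so:

  H_0: rank C_0 − rank ∂_1 = 5 − 4 = 1, and the invariant factors of ∂_1 are all 1, so H_0 ≅ Z.
  H_1: rank ker ∂_1 − rank ∂_2 = (10 − 4) − 5 = 1, and the invariant factors of ∂_2 are all 1, so H_1 ≅ Z.
  H_2: rank ker ∂_2 − rank ∂_3 = (5 − 5) − 0 = 0, and there is no ∂_3, so H_2 ≅ 0.

Hence the Betti numbers are b_0 = 1, b_1 = 1, b_2 = 0.

b_0 = 1, b_1 = 1, b_2 = 0.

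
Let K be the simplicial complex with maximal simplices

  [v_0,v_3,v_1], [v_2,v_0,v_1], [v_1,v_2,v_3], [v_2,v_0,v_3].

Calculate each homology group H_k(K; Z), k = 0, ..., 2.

Take the total order v_0 < v_1 < v_2 < v_3 on the vertex set. Then K (dimension 2) consists of the simplices:

  0-simplices (4): [v_0], [v_1], [v_2], [v_3]
  1-simplices (6): [v_0,v_1], [v_0,v_2], [v_0,v_3], [v_1,v_2], [v_1,v_3], [v_2,v_3]
  2-simplices (4): [v_0,v_1,v_2], [v_0,v_1,v_3], [v_0,v_2,v_3], [v_1,v_2,v_3]

giving chain groups C_0 ≅ Z^4, C_1 ≅ Z^6, C_2 ≅ Z^4.

∂_1: C_1 → C_0 sends each edge [p,q] (with p < q) to q − p. For instance
  ∂[v_2,v_3] = [v_3] − [v_2].
The resulting 4×6 matrix has rank 3, and its Smith normal form has invariant factors (1,1,1).

Boundary ∂_2: C_2 → C_1 sends each 2-simplex [p,q,r] to [q,r] − [p,r] + [p,q]. For instance
  ∂[v_0,v_1,v_2] = [v_1,v_2] − [v_0,v_2] + [v_0,v_1],
  ∂[v_0,v_1,v_3] = [v_1,v_3] − [v_0,v_3] + [v_0,v_1].
The 6×4 boundary matrix has rank 3 and Smith normal form diag(1,1,1).

From H_k ≅ ker(∂_k) / im(∂_{k+1}) we obtain:

  H_0: rank C_0 − rank ∂_1 = 4 − 3 = 1, and the invariant factors of ∂_1 are all 1, so H_0 = Z.
  H_1: rank ker ∂_1 − rank ∂_2 = (6 − 3) − 3 = 0, and the invariant factors of ∂_2 are all 1, so H_1 = 0.
  H_2: rank ker ∂_2 − rank ∂_3 = (4 − 3) − 0 = 1, and there is no ∂_3, so H_2 = Z.

(K is a triangulation of the 2-sphere S^2.)

H_0 = Z,  H_1 = 0,  H_2 = Z.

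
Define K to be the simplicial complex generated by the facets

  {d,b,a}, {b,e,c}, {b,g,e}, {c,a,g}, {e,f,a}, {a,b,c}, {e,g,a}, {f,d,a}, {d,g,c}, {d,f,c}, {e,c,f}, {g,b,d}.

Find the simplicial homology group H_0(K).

H_0 = Z.

Order the vertices as a < b < c < d < e < f < g. Listing each simplex with vertices in this order, K has dimension 2 with simplices:

  0-simplices (7): a, b, c, d, e, f, g
  1-simplices (18): ab, ac, ad, ae, af, ag, bc, bd, be, bg, cd, ce, cf, cg, df, dg, ef, eg
  2-simplices (12): abc, abd, acg, adf, aef, aeg, bce, bdg, beg, cdf, cdg, cef

giving chain groups C_0 ≅ Z^7, C_1 ≅ Z^18, C_2 ≅ Z^12.

The boundary map ∂_1: C_1 → C_0 sends each edge [p,q] (with p < q) to q − p. For instance
  ∂dg = g − d.
As a 7×18 matrix over Z this has rank 6, with invariant factors (1,1,1,1,1,1).

Boundary ∂_2: C_2 → C_1 acts by ∂[p,q,r] = [q,r] − [p,r] + [p,q]. For instance
  ∂bce = ce − be + bc,
  ∂beg = eg − bg + be.
The resulting 18×12 matrix has rank 12, and its Smith normal form has invariant factors (1,1,1,1,1,1,1,1,1,1,1,2).

From H_k ≅ ker(∂_k) / im(∂_{k+1}) we obtain:

  H_0: rank C_0 − rank ∂_1 = 7 − 6 = 1, and the invariant factors of ∂_1 are all 1, so H_0 = Z.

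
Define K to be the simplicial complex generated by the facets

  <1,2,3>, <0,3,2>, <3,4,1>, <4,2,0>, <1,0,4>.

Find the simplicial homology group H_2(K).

K has 5 vertices, 10 edges, 5 triangles.
rank ∂_2 = 5, rank ∂_3 = 0 ⇒ b_2 = 5 − 5 − 0 = 0. So H_2 = 0.

H_2 = 0.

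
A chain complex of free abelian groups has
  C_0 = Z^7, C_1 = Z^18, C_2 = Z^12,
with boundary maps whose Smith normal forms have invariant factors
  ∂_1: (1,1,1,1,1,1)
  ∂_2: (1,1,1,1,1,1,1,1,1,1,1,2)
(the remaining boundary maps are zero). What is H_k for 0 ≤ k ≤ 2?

H_0 ≅ Z,  H_1 ≅ Z/2,  H_2 = 0.

H_0: b_0 = 7 − 0 − 6 = 1; torsion from ∂_1 factors > 1: none. So H_0 ≅ Z.
H_1: b_1 = 18 − 6 − 12 = 0; torsion from ∂_2 factors > 1: [2]. So H_1 ≅ Z/2.
H_2: b_2 = 12 − 12 − 0 = 0; torsion from ∂_3 factors > 1: none. So H_2 ≅ 0.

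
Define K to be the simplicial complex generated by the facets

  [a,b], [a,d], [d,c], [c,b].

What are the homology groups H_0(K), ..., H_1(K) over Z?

Order the vertices as a < b < c < d. Listing each simplex with vertices in this order, K has dimension 1 with simplices:

  0-simplices (4): a, b, c, d
  1-simplices (4): ab, ad, bc, cd

giving chain groups C_0 ≅ Z^4, C_1 ≅ Z^4.

∂_1: C_1 → C_0 maps an edge to its endpoints' difference, ∂[p,q] = q − p.
The resulting 4×4 matrix has rank 3, and its Smith normal form has invariant factors (1,1,1).

Now H_k = ker ∂_k / im ∂_{k+1}, so:

  H_0: rank C_0 − rank ∂_1 = 4 − 3 = 1, and the invariant factors of ∂_1 are all 1, so H_0 = Z.
  H_1: rank ker ∂_1 − rank ∂_2 = (4 − 3) − 0 = 1, and there is no ∂_2, so H_1 = Z.

H_0 = Z,  H_1 = Z.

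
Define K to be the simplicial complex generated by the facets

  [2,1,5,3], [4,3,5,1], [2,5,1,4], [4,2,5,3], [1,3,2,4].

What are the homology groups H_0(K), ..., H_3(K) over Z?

H_0 ≅ Z,  H_1 = 0,  H_2 = 0,  H_3 ≅ Z.

Order the vertices as 1 < 2 < 3 < 4 < 5. Listing each simplex with vertices in this order, K has dimension 3 with simplices:

  0-simplices (5): [1], [2], [3], [4], [5]
  1-simplices (10): [1,2], [1,3], [1,4], [1,5], [2,3], [2,4], [2,5], [3,4], [3,5], [4,5]
  2-simplices (10): [1,2,3], [1,2,4], [1,2,5], [1,3,4], [1,3,5], [1,4,5], [2,3,4], [2,3,5], [2,4,5], [3,4,5]
  3-simplices (5): [1,2,3,4], [1,2,3,5], [1,2,4,5], [1,3,4,5], [2,3,4,5]

so the chain groups are C_0 ≅ Z^5, C_1 ≅ Z^10, C_2 ≅ Z^10, C_3 ≅ Z^5.

Boundary ∂_1: C_1 → C_0 sends each edge [p,q] (with p < q) to q − p.
As a 5×10 matrix over Z this has rank 4, with invariant factors (1,1,1,1).

The boundary map ∂_2: C_2 → C_1 sends each 2-simplex [p,q,r] to [q,r] − [p,r] + [p,q]. For instance
  ∂[1,3,5] = [3,5] − [1,5] + [1,3],
  ∂[1,2,4] = [2,4] − [1,4] + [1,2].
As a 10×10 matrix over Z this has rank 6, with invariant factors (1,1,1,1,1,1).

∂_3: C_3 → C_2 sends each 3-simplex σ to the alternating sum Σ_i (−1)^i (σ with its i-th vertex removed). For instance
  ∂[1,2,3,5] = [2,3,5] − [1,3,5] + [1,2,5] − [1,2,3],
  ∂[1,3,4,5] = [3,4,5] − [1,4,5] + [1,3,5] − [1,3,4].
As a 10×5 matrix over Z this has rank 4, with invariant factors (1,1,1,1).

From H_k ≅ ker(∂_k) / im(∂_{k+1}) we obtain:

  H_0: rank C_0 − rank ∂_1 = 5 − 4 = 1, and the invariant factors of ∂_1 are all 1, so H_0 = Z.
  H_1: rank ker ∂_1 − rank ∂_2 = (10 − 4) − 6 = 0, and the invariant factors of ∂_2 are all 1, so H_1 = 0.
  H_2: rank ker ∂_2 − rank ∂_3 = (10 − 6) − 4 = 0, and the invariant factors of ∂_3 are all 1, so H_2 = 0.
  H_3: rank ker ∂_3 − rank ∂_4 = (5 − 4) − 0 = 1, and there is no ∂_4, so H_3 = Z.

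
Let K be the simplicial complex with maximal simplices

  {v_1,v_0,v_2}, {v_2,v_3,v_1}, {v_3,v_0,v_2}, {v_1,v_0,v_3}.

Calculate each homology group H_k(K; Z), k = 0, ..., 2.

H_0 = Z,  H_1 = 0,  H_2 = Z.

Take the total order v_0 < v_1 < v_2 < v_3 on the vertex set. Then K (dimension 2) consists of the simplices:

  0-simplices (4): [v_0], [v_1], [v_2], [v_3]
  1-simplices (6): [v_0,v_1], [v_0,v_2], [v_0,v_3], [v_1,v_2], [v_1,v_3], [v_2,v_3]
  2-simplices (4): [v_0,v_1,v_2], [v_0,v_1,v_3], [v_0,v_2,v_3], [v_1,v_2,v_3]

so the chain groups are C_0 ≅ Z^4, C_1 ≅ Z^6, C_2 ≅ Z^4.

∂_1: C_1 → C_0 maps an edge to its endpoints' difference, ∂[p,q] = q − p. For instance
  ∂[v_0,v_2] = [v_2] − [v_0].
The 4×6 boundary matrix has rank 3 and Smith normal form diag(1,1,1).

∂_2: C_2 → C_1 maps a triangle to the signed sum of its edges. For instance
  ∂[v_1,v_2,v_3] = [v_2,v_3] − [v_1,v_3] + [v_1,v_2],
  ∂[v_0,v_1,v_3] = [v_1,v_3] − [v_0,v_3] + [v_0,v_1].
The 6×4 boundary matrix has rank 3 and Smith normal form diag(1,1,1).

Now H_k = ker ∂_k / im ∂_{k+1}, so:

  H_0: rank C_0 − rank ∂_1 = 4 − 3 = 1, and the invariant factors of ∂_1 are all 1, so H_0 = Z.
  H_1: rank ker ∂_1 − rank ∂_2 = (6 − 3) − 3 = 0, and the invariant factors of ∂_2 are all 1, so H_1 = 0.
  H_2: rank ker ∂_2 − rank ∂_3 = (4 − 3) − 0 = 1, and there is no ∂_3, so H_2 = Z.

As a check, the Euler characteristic is 4 − 6 + 4 = 2, which agrees with 1 − 0 + 1 = 2.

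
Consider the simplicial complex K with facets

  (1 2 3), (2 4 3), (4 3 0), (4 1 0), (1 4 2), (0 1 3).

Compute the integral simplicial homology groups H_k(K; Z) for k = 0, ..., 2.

We work with the vertex ordering 0 < 1 < 2 < 3 < 4. The simplices of K, each written with vertices in increasing order, are:

  0-simplices (5): [0], [1], [2], [3], [4]
  1-simplices (9): [0,1], [0,3], [0,4], [1,2], [1,3], [1,4], [2,3], [2,4], [3,4]
  2-simplices (6): [0,1,3], [0,1,4], [0,3,4], [1,2,3], [1,2,4], [2,3,4]

so the chain groups are C_0 ≅ Z^5, C_1 ≅ Z^9, C_2 ≅ Z^6.

∂_1: C_1 → C_0 sends each edge [p,q] (with p < q) to q − p.
As a 5×9 matrix over Z this has rank 4, with invariant factors (1,1,1,1).

Boundary ∂_2: C_2 → C_1 acts by ∂[p,q,r] = [q,r] − [p,r] + [p,q]. For instance
  ∂[2,3,4] = [3,4] − [2,4] + [2,3],
  ∂[1,2,3] = [2,3] − [1,3] + [1,2].
The 9×6 boundary matrix has rank 5 and Smith normal form diag(1,1,1,1,1).

From H_k ≅ ker(∂_k) / im(∂_{k+1}) we obtain:

  H_0: rank C_0 − rank ∂_1 = 5 − 4 = 1, and the invariant factors of ∂_1 are all 1, so H_0 ≅ Z.
  H_1: rank ker ∂_1 − rank ∂_2 = (9 − 4) − 5 = 0, and the invariant factors of ∂_2 are all 1, so H_1 ≅ 0.
  H_2: rank ker ∂_2 − rank ∂_3 = (6 − 5) − 0 = 1, and there is no ∂_3, so H_2 ≅ Z.

H_0 = Z,  H_1 = 0,  H_2 = Z.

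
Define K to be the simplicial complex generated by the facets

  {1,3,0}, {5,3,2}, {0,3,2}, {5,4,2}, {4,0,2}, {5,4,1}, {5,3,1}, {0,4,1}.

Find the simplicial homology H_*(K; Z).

Order the vertices as 0 < 1 < 2 < 3 < 4 < 5. Listing each simplex with vertices in this order, K has dimension 2 with simplices:

  0-simplices (6): [0], [1], [2], [3], [4], [5]
  1-simplices (12): [0,1], [0,2], [0,3], [0,4], [1,3], [1,4], [1,5], [2,3], [2,4], [2,5], [3,5], [4,5]
  2-simplices (8): [0,1,3], [0,1,4], [0,2,3], [0,2,4], [1,3,5], [1,4,5], [2,3,5], [2,4,5]

so the chain groups are C_0 ≅ Z^6, C_1 ≅ Z^12, C_2 ≅ Z^8.

∂_1: C_1 → C_0 sends each edge [p,q] (with p < q) to q − p. For instance
  ∂[0,4] = [4] − [0].
The resulting 6×12 matrix has rank 5, and its Smith normal form has invariant factors (1,1,1,1,1).

Boundary ∂_2: C_2 → C_1 maps a triangle to the signed sum of its edges. For instance
  ∂[1,3,5] = [3,5] − [1,5] + [1,3],
  ∂[1,4,5] = [4,5] − [1,5] + [1,4].
This gives a 12×8 integer matrix of rank 7; reducing to Smith normal form yields diagonal entries (1,1,1,1,1,1,1).

Computing H_k = (kernel of ∂_k) / (image of ∂_{k+1}):

  H_0: rank C_0 − rank ∂_1 = 6 − 5 = 1, and the invariant factors of ∂_1 are all 1, so H_0 ≅ Z.
  H_1: rank ker ∂_1 − rank ∂_2 = (12 − 5) − 7 = 0, and the invariant factors of ∂_2 are all 1, so H_1 ≅ 0.
  H_2: rank ker ∂_2 − rank ∂_3 = (8 − 7) − 0 = 1, and there is no ∂_3, so H_2 ≅ Z.

As a check, the Euler characteristic is 6 − 12 + 8 = 2, which agrees with 1 − 0 + 1 = 2.

H_0 ≅ Z,  H_1 = 0,  H_2 ≅ Z.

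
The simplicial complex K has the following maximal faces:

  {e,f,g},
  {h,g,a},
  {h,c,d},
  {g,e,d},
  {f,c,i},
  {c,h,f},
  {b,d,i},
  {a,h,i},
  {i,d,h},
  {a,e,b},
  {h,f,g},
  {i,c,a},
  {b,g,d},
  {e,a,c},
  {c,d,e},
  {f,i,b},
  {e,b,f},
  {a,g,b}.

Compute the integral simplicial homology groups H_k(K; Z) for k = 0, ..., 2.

We work with the vertex ordering a < b < c < d < e < f < g < h < i. The simplices of K, each written with vertices in increasing order, are:

  0-simplices (9): a, b, c, d, e, f, g, h, i
  1-simplices (27): ab, ac, ae, ag, ah, ai, bd, be, bf, bg, bi, cd, ce, cf, ch, ci, de, dg, dh, di, ef, eg, fg, fh, fi, gh, hi
  2-simplices (18): abe, abg, ace, aci, agh, ahi, bdg, bdi, bef, bfi, cde, cdh, cfh, cfi, deg, dhi, efg, fgh

Hence C_0 ≅ Z^9, C_1 ≅ Z^27, C_2 ≅ Z^18.

Boundary ∂_1: C_1 → C_0 is given by ∂[p,q] = [q] − [p]. For instance
  ∂di = i − d.
The resulting 9×27 matrix has rank 8, and its Smith normal form has invariant factors (1,1,1,1,1,1,1,1).

∂_2: C_2 → C_1 sends each 2-simplex [p,q,r] to [q,r] − [p,r] + [p,q]. For instance
  ∂cfi = fi − ci + cf,
  ∂ahi = hi − ai + ah.
The resulting 27×18 matrix has rank 18, and its Smith normal form has invariant factors (1,1,1,1,1,1,1,1,1,1,1,1,1,1,1,1,1,2).

Computing H_k = (kernel of ∂_k) / (image of ∂_{k+1}):

  H_0: rank C_0 − rank ∂_1 = 9 − 8 = 1, and the invariant factors of ∂_1 are all 1, so H_0 = Z.
  H_1: rank ker ∂_1 − rank ∂_2 = (27 − 8) − 18 = 1, and ∂_2 has invariant factor 2 > 1, so H_1 = Z ⊕ Z_2.
  H_2: rank ker ∂_2 − rank ∂_3 = (18 − 18) − 0 = 0, and there is no ∂_3, so H_2 = 0.

H_0 = Z,  H_1 = Z ⊕ Z_2,  H_2 = 0.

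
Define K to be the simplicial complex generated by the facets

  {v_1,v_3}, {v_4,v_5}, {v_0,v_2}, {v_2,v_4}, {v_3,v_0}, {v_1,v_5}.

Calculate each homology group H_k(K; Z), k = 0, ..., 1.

H_0 ≅ Z,  H_1 ≅ Z.

We work with the vertex ordering v_0 < v_1 < v_2 < v_3 < v_4 < v_5. The simplices of K, each written with vertices in increasing order, are:

  0-simplices (6): [v_0], [v_1], [v_2], [v_3], [v_4], [v_5]
  1-simplices (6): [v_0,v_2], [v_0,v_3], [v_1,v_3], [v_1,v_5], [v_2,v_4], [v_4,v_5]

so the chain groups are C_0 ≅ Z^6, C_1 ≅ Z^6.

Boundary ∂_1: C_1 → C_0 sends each edge [p,q] (with p < q) to q − p. For instance
  ∂[v_1,v_3] = [v_3] − [v_1].
The resulting 6×6 matrix has rank 5, and its Smith normal form has invariant factors (1,1,1,1,1).

Now H_k = ker ∂_k / im ∂_{k+1}, so:

  H_0: rank C_0 − rank ∂_1 = 6 − 5 = 1, and the invariant factors of ∂_1 are all 1, so H_0 ≅ Z.
  H_1: rank ker ∂_1 − rank ∂_2 = (6 − 5) − 0 = 1, and there is no ∂_2, so H_1 ≅ Z.

As a check, the Euler characteristic is 6 − 6 = 0, which agrees with 1 − 1 = 0.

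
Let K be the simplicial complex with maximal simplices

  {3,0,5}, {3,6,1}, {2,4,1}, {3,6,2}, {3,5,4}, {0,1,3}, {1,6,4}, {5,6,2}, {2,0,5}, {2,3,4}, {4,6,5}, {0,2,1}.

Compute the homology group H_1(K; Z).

Take the total order 0 < 1 < 2 < 3 < 4 < 5 < 6 on the vertex set. Then K (dimension 2) consists of the simplices:

  0-simplices (7): [0], [1], [2], [3], [4], [5], [6]
  1-simplices (18): [0,1], [0,2], [0,3], [0,5], [1,2], [1,3], [1,4], [1,6], [2,3], [2,4], [2,5], [2,6], [3,4], [3,5], [3,6], [4,5], [4,6], [5,6]
  2-simplices (12): [0,1,2], [0,1,3], [0,2,5], [0,3,5], [1,2,4], [1,3,6], [1,4,6], [2,3,4], [2,3,6], [2,5,6], [3,4,5], [4,5,6]

so the chain groups are C_0 ≅ Z^7, C_1 ≅ Z^18, C_2 ≅ Z^12.

Boundary ∂_1: C_1 → C_0 maps an edge to its endpoints' difference, ∂[p,q] = q − p. For instance
  ∂[1,6] = [6] − [1].
As a 7×18 matrix over Z this has rank 6, with invariant factors (1,1,1,1,1,1).

The boundary map ∂_2: C_2 → C_1 acts by ∂[p,q,r] = [q,r] − [p,r] + [p,q]. For instance
  ∂[0,2,5] = [2,5] − [0,5] + [0,2],
  ∂[0,1,2] = [1,2] − [0,2] + [0,1].
The 18×12 boundary matrix has rank 12 and Smith normal form diag(1,1,1,1,1,1,1,1,1,1,1,2).

Computing H_k = (kernel of ∂_k) / (image of ∂_{k+1}):

  H_1: rank ker ∂_1 − rank ∂_2 = (18 − 6) − 12 = 0, and ∂_2 has invariant factor 2 > 1, so H_1 = Z/2.

H_1 = Z/2.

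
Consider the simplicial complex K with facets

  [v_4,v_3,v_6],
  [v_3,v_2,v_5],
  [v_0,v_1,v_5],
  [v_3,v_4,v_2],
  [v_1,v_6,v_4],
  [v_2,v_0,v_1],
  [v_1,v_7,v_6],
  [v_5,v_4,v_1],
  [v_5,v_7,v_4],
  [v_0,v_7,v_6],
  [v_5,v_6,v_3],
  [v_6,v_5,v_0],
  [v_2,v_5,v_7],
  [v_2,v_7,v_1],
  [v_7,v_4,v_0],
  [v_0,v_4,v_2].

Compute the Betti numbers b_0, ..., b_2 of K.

Order the vertices as v_0 < v_1 < v_2 < v_3 < v_4 < v_5 < v_6 < v_7. Listing each simplex with vertices in this order, K has dimension 2 with simplices:

  0-simplices (8): [v_0], [v_1], [v_2], [v_3], [v_4], [v_5], [v_6], [v_7]
  1-simplices (24): (24 of them)
  2-simplices (16): (16 of them)

giving chain groups C_0 ≅ Z^8, C_1 ≅ Z^24, C_2 ≅ Z^16.

The boundary map ∂_1: C_1 → C_0 maps an edge to its endpoints' difference, ∂[p,q] = q − p. For instance
  ∂[v_0,v_4] = [v_4] − [v_0].
The resulting 8×24 matrix has rank 7, and its Smith normal form has invariant factors (1,1,1,1,1,1,1).

The boundary map ∂_2: C_2 → C_1 maps a triangle to the signed sum of its edges. For instance
  ∂[v_2,v_3,v_5] = [v_3,v_5] − [v_2,v_5] + [v_2,v_3],
  ∂[v_1,v_4,v_6] = [v_4,v_6] − [v_1,v_6] + [v_1,v_4].
This gives a 24×16 integer matrix of rank 15; reducing to Smith normal form yields diagonal entries (1,1,1,1,1,1,1,1,1,1,1,1,1,1,1).

Computing H_k = (kernel of ∂_k) / (image of ∂_{k+1}):

  H_0: rank C_0 − rank ∂_1 = 8 − 7 = 1, and the invariant factors of ∂_1 are all 1, so H_0 = Z.
  H_1: rank ker ∂_1 − rank ∂_2 = (24 − 7) − 15 = 2, and the invariant factors of ∂_2 are all 1, so H_1 = Z^2.
  H_2: rank ker ∂_2 − rank ∂_3 = (16 − 15) − 0 = 1, and there is no ∂_3, so H_2 = Z.

Hence the Betti numbers are b_0 = 1, b_1 = 2, b_2 = 1.

b_0 = 1, b_1 = 2, b_2 = 1.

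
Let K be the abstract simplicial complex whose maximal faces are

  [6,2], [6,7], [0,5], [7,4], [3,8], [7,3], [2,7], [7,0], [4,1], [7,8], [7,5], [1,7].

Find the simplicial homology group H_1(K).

H_1 = Z^4.

K has 9 vertices, 12 edges.
rank ∂_1 = 8, rank ∂_2 = 0 ⇒ b_1 = 12 − 8 − 0 = 4. So H_1 = Z^4.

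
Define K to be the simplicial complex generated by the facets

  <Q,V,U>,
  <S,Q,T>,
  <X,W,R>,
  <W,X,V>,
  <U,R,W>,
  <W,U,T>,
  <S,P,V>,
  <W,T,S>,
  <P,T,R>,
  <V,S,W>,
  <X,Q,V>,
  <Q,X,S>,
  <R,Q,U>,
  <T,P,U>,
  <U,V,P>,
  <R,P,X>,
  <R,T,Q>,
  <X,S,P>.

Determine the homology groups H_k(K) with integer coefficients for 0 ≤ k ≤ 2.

Fix the vertex order P < Q < R < S < T < U < V < W < X and write every simplex with vertices in increasing order. Then dim K = 2 and the simplices of K are:

  0-simplices (9): P, Q, R, S, T, U, V, W, X
  1-simplices (27): PR, PS, PT, PU, PV, PX, QR, QS, QT, QU, QV, QX, RT, RU, RW, RX, ST, SV, SW, SX, TU, TW, UV, UW, VW, VX, WX
  2-simplices (18): PRT, PRX, PSV, PSX, PTU, PUV, QRT, QRU, QST, QSX, QUV, QVX, RUW, RWX, STW, SVW, TUW, VWX

Hence C_0 ≅ Z^9, C_1 ≅ Z^27, C_2 ≅ Z^18.

∂_1: C_1 → C_0 maps an edge to its endpoints' difference, ∂[p,q] = q − p.
This gives a 9×27 integer matrix of rank 8; reducing to Smith normal form yields diagonal entries (1,1,1,1,1,1,1,1).

∂_2: C_2 → C_1 maps a triangle to the signed sum of its edges. For instance
  ∂QRT = RT − QT + QR,
  ∂QVX = VX − QX + QV.
As a 27×18 matrix over Z this has rank 18, with invariant factors (1,1,1,1,1,1,1,1,1,1,1,1,1,1,1,1,1,2).

Now H_k = ker ∂_k / im ∂_{k+1}, so:

  H_0: rank C_0 − rank ∂_1 = 9 − 8 = 1, and the invariant factors of ∂_1 are all 1, so H_0 ≅ Z.
  H_1: rank ker ∂_1 − rank ∂_2 = (27 − 8) − 18 = 1, and ∂_2 has invariant factor 2 > 1, so H_1 ≅ Z × Z/2.
  H_2: rank ker ∂_2 − rank ∂_3 = (18 − 18) − 0 = 0, and there is no ∂_3, so H_2 ≅ 0.

H_0 ≅ Z,  H_1 ≅ Z × Z/2,  H_2 = 0.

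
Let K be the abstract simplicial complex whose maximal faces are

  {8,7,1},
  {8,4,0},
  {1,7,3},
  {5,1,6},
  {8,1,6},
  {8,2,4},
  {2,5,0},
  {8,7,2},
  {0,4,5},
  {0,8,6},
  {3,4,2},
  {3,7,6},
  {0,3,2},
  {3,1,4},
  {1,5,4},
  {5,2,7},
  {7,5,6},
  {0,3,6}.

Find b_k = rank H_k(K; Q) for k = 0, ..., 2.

K has 9 vertices, 27 edges, 18 triangles.
rank ∂_0 = 0, rank ∂_1 = 8 ⇒ b_0 = 9 − 0 − 8 = 1; all invariant factors of ∂_1 are 1 so no torsion. So H_0 = Z.
rank ∂_1 = 8, rank ∂_2 = 18 ⇒ b_1 = 27 − 8 − 18 = 1; ∂_2 has invariant factor(s) [2] giving torsion. So H_1 = Z ⊕ Z/2Z.
rank ∂_2 = 18, rank ∂_3 = 0 ⇒ b_2 = 18 − 18 − 0 = 0. So H_2 = 0.

b_0 = 1, b_1 = 1, b_2 = 0.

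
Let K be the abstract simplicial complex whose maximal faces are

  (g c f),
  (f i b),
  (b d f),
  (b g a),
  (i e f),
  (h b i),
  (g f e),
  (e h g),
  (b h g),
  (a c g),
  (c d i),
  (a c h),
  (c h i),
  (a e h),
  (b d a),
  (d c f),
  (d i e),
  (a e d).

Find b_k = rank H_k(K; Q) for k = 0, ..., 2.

Order the vertices as a < b < c < d < e < f < g < h < i. Listing each simplex with vertices in this order, K has dimension 2 with simplices:

  0-simplices (9): a, b, c, d, e, f, g, h, i
  1-simplices (27): ab, ac, ad, ae, ag, ah, bd, bf, bg, bh, bi, cd, cf, cg, ch, ci, de, df, di, ef, eg, eh, ei, fg, fi, gh, hi
  2-simplices (18): abd, abg, acg, ach, ade, aeh, bdf, bfi, bgh, bhi, cdf, cdi, cfg, chi, dei, efg, efi, egh

so the chain groups are C_0 ≅ Z^9, C_1 ≅ Z^27, C_2 ≅ Z^18.

∂_1: C_1 → C_0 is given by ∂[p,q] = [q] − [p]. For instance
  ∂bh = h − b.
The 9×27 boundary matrix has rank 8 and Smith normal form diag(1,1,1,1,1,1,1,1).

The boundary map ∂_2: C_2 → C_1 maps a triangle to the signed sum of its edges. For instance
  ∂efg = fg − eg + ef,
  ∂ach = ch − ah + ac.
The 27×18 boundary matrix has rank 18 and Smith normal form diag(1,1,1,1,1,1,1,1,1,1,1,1,1,1,1,1,1,2).

Reading off H_k = ker ∂_k / im ∂_{k+1}:

  H_0: rank C_0 − rank ∂_1 = 9 − 8 = 1, and the invariant factors of ∂_1 are all 1, so H_0 ≅ Z.
  H_1: rank ker ∂_1 − rank ∂_2 = (27 − 8) − 18 = 1, and ∂_2 has invariant factor 2 > 1, so H_1 ≅ Z ⊕ Z_2.
  H_2: rank ker ∂_2 − rank ∂_3 = (18 − 18) − 0 = 0, and there is no ∂_3, so H_2 ≅ 0.

Hence the Betti numbers are b_0 = 1, b_1 = 1, b_2 = 0.

b_0 = 1, b_1 = 1, b_2 = 0.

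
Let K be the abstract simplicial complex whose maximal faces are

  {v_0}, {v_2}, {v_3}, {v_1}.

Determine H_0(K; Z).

H_0 = Z^4.

Fix the vertex order v_0 < v_1 < v_2 < v_3 and write every simplex with vertices in increasing order. Then dim K = 0 and the simplices of K are:

  0-simplices (4): [v_0], [v_1], [v_2], [v_3]

so the chain groups are C_0 ≅ Z^4.

From H_k ≅ ker(∂_k) / im(∂_{k+1}) we obtain:

  H_0: rank C_0 − rank ∂_1 = 4 − 0 = 4, and there is no ∂_1, so H_0 = Z^4.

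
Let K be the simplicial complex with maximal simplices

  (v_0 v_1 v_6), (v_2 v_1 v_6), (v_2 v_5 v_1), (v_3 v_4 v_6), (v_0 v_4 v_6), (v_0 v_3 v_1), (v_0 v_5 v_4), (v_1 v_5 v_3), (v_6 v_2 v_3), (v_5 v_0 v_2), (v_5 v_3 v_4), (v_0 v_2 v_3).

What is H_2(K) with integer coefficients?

Order the vertices as v_0 < v_1 < v_2 < v_3 < v_4 < v_5 < v_6. Listing each simplex with vertices in this order, K has dimension 2 with simplices:

  0-simplices (7): [v_0], [v_1], [v_2], [v_3], [v_4], [v_5], [v_6]
  1-simplices (18): (18 of them)
  2-simplices (12): (12 of them)

Hence C_0 ≅ Z^7, C_1 ≅ Z^18, C_2 ≅ Z^12.

∂_1: C_1 → C_0 sends each edge [p,q] (with p < q) to q − p. For instance
  ∂[v_3,v_6] = [v_6] − [v_3].
This gives a 7×18 integer matrix of rank 6; reducing to Smith normal form yields diagonal entries (1,1,1,1,1,1).

∂_2: C_2 → C_1 maps a triangle to the signed sum of its edges. For instance
  ∂[v_2,v_3,v_6] = [v_3,v_6] − [v_2,v_6] + [v_2,v_3],
  ∂[v_0,v_1,v_6] = [v_1,v_6] − [v_0,v_6] + [v_0,v_1].
The resulting 18×12 matrix has rank 12, and its Smith normal form has invariant factors (1,1,1,1,1,1,1,1,1,1,1,2).

Reading off H_k = ker ∂_k / im ∂_{k+1}:

  H_2: rank ker ∂_2 − rank ∂_3 = (12 − 12) − 0 = 0, and there is no ∂_3, so H_2 ≅ 0.

H_2 ≅ 0.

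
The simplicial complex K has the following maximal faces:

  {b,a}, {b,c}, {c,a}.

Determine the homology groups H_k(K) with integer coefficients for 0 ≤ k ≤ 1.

H_0 = Z,  H_1 = Z.

We work with the vertex ordering a < b < c. The simplices of K, each written with vertices in increasing order, are:

  0-simplices (3): a, b, c
  1-simplices (3): ab, ac, bc

Hence C_0 ≅ Z^3, C_1 ≅ Z^3.

The boundary map ∂_1: C_1 → C_0 is given by ∂[p,q] = [q] − [p]. For instance
  ∂bc = c − b.
As a 3×3 matrix over Z this has rank 2, with invariant factors (1,1).

Reading off H_k = ker ∂_k / im ∂_{k+1}:

  H_0: rank C_0 − rank ∂_1 = 3 − 2 = 1, and the invariant factors of ∂_1 are all 1, so H_0 = Z.
  H_1: rank ker ∂_1 − rank ∂_2 = (3 − 2) − 0 = 1, and there is no ∂_2, so H_1 = Z.

As a check, the Euler characteristic is 3 − 3 = 0, which agrees with 1 − 1 = 0.
(K is a triangulation of the circle S^1.)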